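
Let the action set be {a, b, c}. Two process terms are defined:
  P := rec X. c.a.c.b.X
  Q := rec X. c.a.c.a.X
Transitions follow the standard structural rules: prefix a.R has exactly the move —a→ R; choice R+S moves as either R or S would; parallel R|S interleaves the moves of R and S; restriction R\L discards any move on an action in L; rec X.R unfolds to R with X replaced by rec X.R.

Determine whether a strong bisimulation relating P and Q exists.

Reachable graph of P (4 states):
  m0 = rec X. c.a.c.b.X ⊢ —c→ m1
  m1 = a.c.b.(rec X. c.a.c.b.X) ⊢ —a→ m2
  m2 = c.b.(rec X. c.a.c.b.X) ⊢ —c→ m3
  m3 = b.(rec X. c.a.c.b.X) ⊢ —b→ m0
Reachable graph of Q (4 states):
  n0 = rec X. c.a.c.a.X ⊢ —c→ n1
  n1 = a.c.a.(rec X. c.a.c.a.X) ⊢ —a→ n2
  n2 = c.a.(rec X. c.a.c.a.X) ⊢ —c→ n3
  n3 = a.(rec X. c.a.c.a.X) ⊢ —a→ n0
Bisimilarity quotient blocks:
  B0 = {m0}
  B1 = {m1}
  B2 = {m2}
  B3 = {m3}
  B4 = {n0, n2}
  B5 = {n1, n3}
m0 ∈ B0, n0 ∈ B4 → different blocks

not bisimilar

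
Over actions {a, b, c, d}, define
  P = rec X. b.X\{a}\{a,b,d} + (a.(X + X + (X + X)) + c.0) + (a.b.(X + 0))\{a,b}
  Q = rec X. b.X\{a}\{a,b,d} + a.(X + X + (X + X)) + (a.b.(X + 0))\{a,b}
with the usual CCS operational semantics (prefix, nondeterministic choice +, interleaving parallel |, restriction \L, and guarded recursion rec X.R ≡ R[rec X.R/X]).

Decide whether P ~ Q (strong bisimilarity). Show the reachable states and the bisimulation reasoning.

LTS(P): 5 reachable states
  p0 = rec X. b.X\{a}\{a,b,d} + (a.(X + X + (X + X)) + c.0) + (a.b.(X + 0))\{a,b} | ··a··> p1, ··b··> p2, ··c··> p3
  p1 = (rec X. b.X\{a}\{a,b,d} + (a.(X + X + (X + X)) + c.0) + (a.b.(X + 0))\{a,b}) + (rec X. b.X\{a}\{a,b,d} + (a.(X + X + (X + X)) + c.0) + (a.b.(X + 0))\{a,b}) + ((rec X. b.X\{a}\{a,b,d} + (a.(X + X + (X + X)) + c.0) + (a.b.(X + 0))\{a,b}) + (rec X. b.X\{a}\{a,b,d} + (a.(X + X + (X + X)) + c.0) + (a.b.(X + 0))\{a,b})) | ··a··> p1, ··b··> p2, ··c··> p3
  p2 = (rec X. b.X\{a}\{a,b,d} + (a.(X + X + (X + X)) + c.0) + (a.b.(X + 0))\{a,b})\{a}\{a,b,d} | ··c··> p4
  p3 = 0 | stopped
  p4 = 0\{a}\{a,b,d} | stopped
LTS(Q): 3 reachable states
  q0 = rec X. b.X\{a}\{a,b,d} + a.(X + X + (X + X)) + (a.b.(X + 0))\{a,b} | ··a··> q1, ··b··> q2
  q1 = (rec X. b.X\{a}\{a,b,d} + a.(X + X + (X + X)) + (a.b.(X + 0))\{a,b}) + (rec X. b.X\{a}\{a,b,d} + a.(X + X + (X + X)) + (a.b.(X + 0))\{a,b}) + ((rec X. b.X\{a}\{a,b,d} + a.(X + X + (X + X)) + (a.b.(X + 0))\{a,b}) + (rec X. b.X\{a}\{a,b,d} + a.(X + X + (X + X)) + (a.b.(X + 0))\{a,b})) | ··a··> q1, ··b··> q2
  q2 = (rec X. b.X\{a}\{a,b,d} + a.(X + X + (X + X)) + (a.b.(X + 0))\{a,b})\{a}\{a,b,d} | stopped
Partition-refinement fixed point:
  B0 = {p0, p1}
  B1 = {p3, p4, q2}
  B2 = {p2}
  B3 = {q0, q1}
p0 ∈ B0, q0 ∈ B3 → different blocks

P ≁ Q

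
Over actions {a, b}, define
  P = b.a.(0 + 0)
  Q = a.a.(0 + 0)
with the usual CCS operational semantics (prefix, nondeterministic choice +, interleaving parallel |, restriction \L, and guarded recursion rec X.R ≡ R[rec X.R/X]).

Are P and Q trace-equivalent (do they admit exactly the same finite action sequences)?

LTS(P): 3 reachable states
  p0 = b.a.(0 + 0) :: —b→ p1
  p1 = a.(0 + 0) :: —a→ p2
  p2 = 0 + 0 :: stopped
LTS(Q): 3 reachable states
  q0 = a.a.(0 + 0) :: —a→ q1
  q1 = a.(0 + 0) :: —a→ q2
  q2 = 0 + 0 :: stopped
Trace ⟨b⟩ through P, begin at {p0}:
  step 1 (b): {p1}
  — P admits the full trace.
Trace ⟨b⟩ through Q, begin at {q0}:
  step 1 (b): no successor for Q

trace-distinct — witness ⟨b⟩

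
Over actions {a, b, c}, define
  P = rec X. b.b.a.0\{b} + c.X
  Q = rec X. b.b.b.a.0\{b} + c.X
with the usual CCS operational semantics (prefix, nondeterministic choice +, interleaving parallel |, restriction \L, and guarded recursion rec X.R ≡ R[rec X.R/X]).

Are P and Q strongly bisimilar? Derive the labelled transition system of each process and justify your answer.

Reachable graph of P (4 states):
  p0 = rec X. b.b.a.0\{b} + c.X has moves —b→ p1, —c→ p0
  p1 = b.a.0\{b} has moves —b→ p2
  p2 = a.0\{b} has moves —a→ p3
  p3 = 0\{b} has moves stopped
Reachable graph of Q (5 states):
  q0 = rec X. b.b.b.a.0\{b} + c.X has moves —b→ q1, —c→ q0
  q1 = b.b.a.0\{b} has moves —b→ q2
  q2 = b.a.0\{b} has moves —b→ q3
  q3 = a.0\{b} has moves —a→ q4
  q4 = 0\{b} has moves stopped
Coarsest stable partition (strong bisimilarity classes):
  B0 = {p0}
  B1 = {p1, q2}
  B2 = {p2, q3}
  B3 = {p3, q4}
  B4 = {q0}
  B5 = {q1}
p0 ∈ B0, q0 ∈ B4 → different blocks

NO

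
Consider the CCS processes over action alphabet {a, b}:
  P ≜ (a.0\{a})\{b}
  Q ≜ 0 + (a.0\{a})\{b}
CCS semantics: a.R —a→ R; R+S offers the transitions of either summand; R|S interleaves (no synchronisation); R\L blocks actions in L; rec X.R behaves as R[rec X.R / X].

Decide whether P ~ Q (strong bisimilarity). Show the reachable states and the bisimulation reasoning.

bisimilar

Reachable graph of P (2 states):
  u0 = (a.0\{a})\{b} ⊢ ··a··> u1
  u1 = 0\{a}\{b} ⊢ stopped
Reachable graph of Q (2 states):
  v0 = 0 + (a.0\{a})\{b} ⊢ ··a··> v1
  v1 = 0\{a}\{b} ⊢ stopped
Coarsest stable partition (strong bisimilarity classes):
  B0 = {u0, v0}
  B1 = {u1, v1}
u0 ∈ B0, v0 ∈ B0 → same block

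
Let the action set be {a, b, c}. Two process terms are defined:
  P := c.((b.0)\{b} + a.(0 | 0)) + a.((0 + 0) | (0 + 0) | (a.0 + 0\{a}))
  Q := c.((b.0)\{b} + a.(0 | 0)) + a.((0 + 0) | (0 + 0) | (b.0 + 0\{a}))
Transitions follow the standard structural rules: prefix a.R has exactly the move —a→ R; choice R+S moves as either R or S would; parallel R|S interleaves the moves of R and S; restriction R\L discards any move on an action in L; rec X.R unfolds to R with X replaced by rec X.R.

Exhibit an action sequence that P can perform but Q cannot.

Reachable graph of P (5 states):
  u0 = c.((b.0)\{b} + a.(0 | 0)) + a.((0 + 0) | (0 + 0) | (a.0 + 0\{a})) → -a-> u1, -c-> u2
  u1 = (0 + 0) | (0 + 0) | (a.0 + 0\{a}) → -a-> u3
  u2 = (b.0)\{b} + a.(0 | 0) → -a-> u4
  u3 = (0 + 0) | (0 + 0) | 0 → deadlocked
  u4 = 0 | 0 → deadlocked
Reachable graph of Q (5 states):
  v0 = c.((b.0)\{b} + a.(0 | 0)) + a.((0 + 0) | (0 + 0) | (b.0 + 0\{a})) → -a-> v1, -c-> v2
  v1 = (0 + 0) | (0 + 0) | (b.0 + 0\{a}) → -b-> v3
  v2 = (b.0)\{b} + a.(0 | 0) → -a-> v4
  v3 = (0 + 0) | (0 + 0) | 0 → deadlocked
  v4 = 0 | 0 → deadlocked
Run σ = ⟨aa⟩ on P: start {u0}
  [1] a ⇒ {u1}
  [2] a ⇒ {u3}
  ✓ P
Run σ = ⟨aa⟩ on Q: start {v0}
  [1] a ⇒ {v1}
  [2] a ⇒ ∅ (Q stuck)

aa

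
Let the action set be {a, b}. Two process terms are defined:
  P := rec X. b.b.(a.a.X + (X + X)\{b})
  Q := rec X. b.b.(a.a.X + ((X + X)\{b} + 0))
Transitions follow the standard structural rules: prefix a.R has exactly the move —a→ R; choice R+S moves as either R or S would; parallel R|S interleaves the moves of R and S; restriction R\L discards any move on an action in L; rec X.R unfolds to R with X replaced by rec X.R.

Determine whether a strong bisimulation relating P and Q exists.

P's transition system — 4 states:
  p0 = rec X. b.b.(a.a.X + (X + X)\{b}) :: -b-> p1
  p1 = b.(a.a.(rec X. b.b.(a.a.X + (X + X)\{b})) + ((rec X. b.b.(a.a.X + (X + X)\{b})) + (rec X. b.b.(a.a.X + (X + X)\{b})))\{b}) :: -b-> p2
  p2 = a.a.(rec X. b.b.(a.a.X + (X + X)\{b})) + ((rec X. b.b.(a.a.X + (X + X)\{b})) + (rec X. b.b.(a.a.X + (X + X)\{b})))\{b} :: -a-> p3
  p3 = a.(rec X. b.b.(a.a.X + (X + X)\{b})) :: -a-> p0
Q's transition system — 4 states:
  q0 = rec X. b.b.(a.a.X + ((X + X)\{b} + 0)) :: -b-> q1
  q1 = b.(a.a.(rec X. b.b.(a.a.X + ((X + X)\{b} + 0))) + (((rec X. b.b.(a.a.X + ((X + X)\{b} + 0))) + (rec X. b.b.(a.a.X + ((X + X)\{b} + 0))))\{b} + 0)) :: -b-> q2
  q2 = a.a.(rec X. b.b.(a.a.X + ((X + X)\{b} + 0))) + (((rec X. b.b.(a.a.X + ((X + X)\{b} + 0))) + (rec X. b.b.(a.a.X + ((X + X)\{b} + 0))))\{b} + 0) :: -a-> q3
  q3 = a.(rec X. b.b.(a.a.X + ((X + X)\{b} + 0))) :: -a-> q0
Coarsest stable partition (strong bisimilarity classes):
  B0 = {p0, q0}
  B1 = {p1, q1}
  B2 = {p2, q2}
  B3 = {p3, q3}
p0 ∈ B0, q0 ∈ B0 → same block

bisimilar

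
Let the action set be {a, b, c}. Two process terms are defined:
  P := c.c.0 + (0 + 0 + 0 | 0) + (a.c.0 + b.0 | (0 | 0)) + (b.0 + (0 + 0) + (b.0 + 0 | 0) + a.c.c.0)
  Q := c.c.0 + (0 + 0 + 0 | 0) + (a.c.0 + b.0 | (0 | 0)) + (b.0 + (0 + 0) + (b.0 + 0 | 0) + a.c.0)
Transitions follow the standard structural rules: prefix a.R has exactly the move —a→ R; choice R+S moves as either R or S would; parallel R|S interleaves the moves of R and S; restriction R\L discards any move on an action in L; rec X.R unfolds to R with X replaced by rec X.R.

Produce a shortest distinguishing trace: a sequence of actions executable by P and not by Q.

acc

P's transition system — 5 states:
  u0 = c.c.0 + (0 + 0 + 0 | 0) + (a.c.0 + b.0 | (0 | 0)) + (b.0 + (0 + 0) + (b.0 + 0 | 0) + a.c.c.0) ⊢ ··a··> u1, ··a··> u2, ··b··> u3, ··b··> u4, ··c··> u1
  u1 = c.0 ⊢ ··c··> u3
  u2 = c.c.0 ⊢ ··c··> u1
  u3 = 0 ⊢ ·
  u4 = 0 | (0 | 0) ⊢ ·
Q's transition system — 4 states:
  v0 = c.c.0 + (0 + 0 + 0 | 0) + (a.c.0 + b.0 | (0 | 0)) + (b.0 + (0 + 0) + (b.0 + 0 | 0) + a.c.0) ⊢ ··a··> v1, ··b··> v2, ··b··> v3, ··c··> v1
  v1 = c.0 ⊢ ··c··> v2
  v2 = 0 ⊢ ·
  v3 = 0 | (0 | 0) ⊢ ·
Executing acc from P (initial set {u0}):
  [1] a ⇒ {u1, u2}
  [2] c ⇒ {u1, u3}
  [3] c ⇒ {u3}
  ✓ P
Executing acc from Q (initial set {v0}):
  [1] a ⇒ {v1}
  [2] c ⇒ {v2}
  [3] c ⇒ ∅ (Q stuck)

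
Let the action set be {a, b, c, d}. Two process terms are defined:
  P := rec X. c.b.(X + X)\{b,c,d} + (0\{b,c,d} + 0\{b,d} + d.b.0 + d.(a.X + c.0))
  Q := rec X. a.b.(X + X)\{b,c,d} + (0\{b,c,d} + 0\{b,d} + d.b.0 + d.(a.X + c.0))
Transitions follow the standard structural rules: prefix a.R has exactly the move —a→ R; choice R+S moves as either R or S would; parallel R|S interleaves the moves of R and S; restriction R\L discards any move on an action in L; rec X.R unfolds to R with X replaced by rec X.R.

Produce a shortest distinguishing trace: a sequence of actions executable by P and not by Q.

c

P's transition system — 6 states:
  u0 = rec X. c.b.(X + X)\{b,c,d} + (0\{b,c,d} + 0\{b,d} + d.b.0 + d.(a.X + c.0)) :: =c=> u1, =d=> u2, =d=> u3
  u1 = b.((rec X. c.b.(X + X)\{b,c,d} + (0\{b,c,d} + 0\{b,d} + d.b.0 + d.(a.X + c.0))) + (rec X. c.b.(X + X)\{b,c,d} + (0\{b,c,d} + 0\{b,d} + d.b.0 + d.(a.X + c.0))))\{b,c,d} :: =b=> u4
  u2 = a.(rec X. c.b.(X + X)\{b,c,d} + (0\{b,c,d} + 0\{b,d} + d.b.0 + d.(a.X + c.0))) + c.0 :: =a=> u0, =c=> u5
  u3 = b.0 :: =b=> u5
  u4 = ((rec X. c.b.(X + X)\{b,c,d} + (0\{b,c,d} + 0\{b,d} + d.b.0 + d.(a.X + c.0))) + (rec X. c.b.(X + X)\{b,c,d} + (0\{b,c,d} + 0\{b,d} + d.b.0 + d.(a.X + c.0))))\{b,c,d} :: ∅
  u5 = 0 :: ∅
Q's transition system — 7 states:
  v0 = rec X. a.b.(X + X)\{b,c,d} + (0\{b,c,d} + 0\{b,d} + d.b.0 + d.(a.X + c.0)) :: =a=> v1, =d=> v2, =d=> v3
  v1 = b.((rec X. a.b.(X + X)\{b,c,d} + (0\{b,c,d} + 0\{b,d} + d.b.0 + d.(a.X + c.0))) + (rec X. a.b.(X + X)\{b,c,d} + (0\{b,c,d} + 0\{b,d} + d.b.0 + d.(a.X + c.0))))\{b,c,d} :: =b=> v4
  v2 = a.(rec X. a.b.(X + X)\{b,c,d} + (0\{b,c,d} + 0\{b,d} + d.b.0 + d.(a.X + c.0))) + c.0 :: =a=> v0, =c=> v5
  v3 = b.0 :: =b=> v5
  v4 = ((rec X. a.b.(X + X)\{b,c,d} + (0\{b,c,d} + 0\{b,d} + d.b.0 + d.(a.X + c.0))) + (rec X. a.b.(X + X)\{b,c,d} + (0\{b,c,d} + 0\{b,d} + d.b.0 + d.(a.X + c.0))))\{b,c,d} :: =a=> v6
  v5 = 0 :: ∅
  v6 = (b.((rec X. a.b.(X + X)\{b,c,d} + (0\{b,c,d} + 0\{b,d} + d.b.0 + d.(a.X + c.0))) + (rec X. a.b.(X + X)\{b,c,d} + (0\{b,c,d} + 0\{b,d} + d.b.0 + d.(a.X + c.0))))\{b,c,d})\{b,c,d} :: ∅
Executing c from P (initial set {u0}):
  step 1 (c): {u1}
  — P admits the full trace.
Executing c from Q (initial set {v0}):
  step 1 (c): ∅  — Q cannot continue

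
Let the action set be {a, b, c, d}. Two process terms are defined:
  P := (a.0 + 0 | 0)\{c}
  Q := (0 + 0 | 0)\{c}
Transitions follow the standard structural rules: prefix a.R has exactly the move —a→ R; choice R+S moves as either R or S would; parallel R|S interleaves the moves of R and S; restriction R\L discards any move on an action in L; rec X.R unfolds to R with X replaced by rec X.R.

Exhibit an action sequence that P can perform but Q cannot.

a

LTS(P): 2 reachable states
  m0 = (a.0 + 0 | 0)\{c} | —a→ m1
  m1 = 0\{c} | stopped
LTS(Q): 1 reachable states
  n0 = (0 + 0 | 0)\{c} | stopped
Executing a from P (initial set {m0}):
  after a @ step 1: {m1}
  — P admits the full trace.
Executing a from Q (initial set {n0}):
  after a @ step 1: ∅  — Q cannot continue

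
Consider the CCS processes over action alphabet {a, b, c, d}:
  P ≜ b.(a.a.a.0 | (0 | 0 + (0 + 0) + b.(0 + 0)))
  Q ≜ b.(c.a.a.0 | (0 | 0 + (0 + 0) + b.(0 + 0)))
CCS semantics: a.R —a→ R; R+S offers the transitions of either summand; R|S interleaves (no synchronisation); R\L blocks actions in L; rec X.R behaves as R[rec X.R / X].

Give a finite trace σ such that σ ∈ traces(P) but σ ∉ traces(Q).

Reachable graph of P (9 states):
  s0 = b.(a.a.a.0 | (0 | 0 + (0 + 0) + b.(0 + 0))) → --b--▸ s1
  s1 = a.a.a.0 | (0 | 0 + (0 + 0) + b.(0 + 0)) → --a--▸ s2, --b--▸ s3
  s2 = a.a.0 | (0 | 0 + (0 + 0) + b.(0 + 0)) → --a--▸ s4, --b--▸ s5
  s3 = a.a.a.0 | (0 + 0) → --a--▸ s5
  s4 = a.0 | (0 | 0 + (0 + 0) + b.(0 + 0)) → --a--▸ s6, --b--▸ s7
  s5 = a.a.0 | (0 + 0) → --a--▸ s7
  s6 = 0 | (0 | 0 + (0 + 0) + b.(0 + 0)) → --b--▸ s8
  s7 = a.0 | (0 + 0) → --a--▸ s8
  s8 = 0 | (0 + 0) → deadlocked
Reachable graph of Q (9 states):
  t0 = b.(c.a.a.0 | (0 | 0 + (0 + 0) + b.(0 + 0))) → --b--▸ t1
  t1 = c.a.a.0 | (0 | 0 + (0 + 0) + b.(0 + 0)) → --b--▸ t2, --c--▸ t3
  t2 = c.a.a.0 | (0 + 0) → --c--▸ t4
  t3 = a.a.0 | (0 | 0 + (0 + 0) + b.(0 + 0)) → --a--▸ t5, --b--▸ t4
  t4 = a.a.0 | (0 + 0) → --a--▸ t6
  t5 = a.0 | (0 | 0 + (0 + 0) + b.(0 + 0)) → --a--▸ t7, --b--▸ t6
  t6 = a.0 | (0 + 0) → --a--▸ t8
  t7 = 0 | (0 | 0 + (0 + 0) + b.(0 + 0)) → --b--▸ t8
  t8 = 0 | (0 + 0) → deadlocked
Executing ba from P (initial set {s0}):
  [1] b ⇒ {s1}
  [2] a ⇒ {s2}
  — P admits the full trace.
Executing ba from Q (initial set {t0}):
  [1] b ⇒ {t1}
  [2] a ⇒ ∅ (Q stuck)

ba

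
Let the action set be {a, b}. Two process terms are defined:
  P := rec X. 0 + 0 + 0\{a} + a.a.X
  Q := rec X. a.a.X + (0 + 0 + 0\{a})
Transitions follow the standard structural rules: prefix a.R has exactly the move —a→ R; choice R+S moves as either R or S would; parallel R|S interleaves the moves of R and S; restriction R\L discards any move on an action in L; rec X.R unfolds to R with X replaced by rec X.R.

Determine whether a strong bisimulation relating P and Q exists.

LTS(P): 2 reachable states
  u0 = rec X. 0 + 0 + 0\{a} + a.a.X has moves --a--▸ u1
  u1 = a.(rec X. 0 + 0 + 0\{a} + a.a.X) has moves --a--▸ u0
LTS(Q): 2 reachable states
  v0 = rec X. a.a.X + (0 + 0 + 0\{a}) has moves --a--▸ v1
  v1 = a.(rec X. a.a.X + (0 + 0 + 0\{a})) has moves --a--▸ v0
Partition-refinement fixed point:
  B0 = {u0, u1, v0, v1}
u0 ∈ B0, v0 ∈ B0 → same block

bisimilar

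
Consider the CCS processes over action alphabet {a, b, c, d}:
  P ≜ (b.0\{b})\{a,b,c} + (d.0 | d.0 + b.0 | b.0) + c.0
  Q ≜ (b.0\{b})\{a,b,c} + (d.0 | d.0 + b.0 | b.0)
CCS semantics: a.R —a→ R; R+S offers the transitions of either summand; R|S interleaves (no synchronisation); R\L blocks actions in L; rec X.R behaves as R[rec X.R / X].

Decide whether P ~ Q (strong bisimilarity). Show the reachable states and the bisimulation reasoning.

P's transition system — 7 states:
  m0 = (b.0\{b})\{a,b,c} + (d.0 | d.0 + b.0 | b.0) + c.0 has moves =b=> m1, =b=> m2, =c=> m3, =d=> m4, =d=> m5
  m1 = 0 | b.0 has moves =b=> m6
  m2 = b.0 | 0 has moves =b=> m6
  m3 = 0 has moves (no moves)
  m4 = 0 | d.0 has moves =d=> m6
  m5 = d.0 | 0 has moves =d=> m6
  m6 = 0 | 0 has moves (no moves)
Q's transition system — 6 states:
  n0 = (b.0\{b})\{a,b,c} + (d.0 | d.0 + b.0 | b.0) has moves =b=> n1, =b=> n2, =d=> n3, =d=> n4
  n1 = 0 | b.0 has moves =b=> n5
  n2 = b.0 | 0 has moves =b=> n5
  n3 = 0 | d.0 has moves =d=> n5
  n4 = d.0 | 0 has moves =d=> n5
  n5 = 0 | 0 has moves (no moves)
Partition-refinement fixed point:
  B0 = {m0}
  B1 = {m1, m2, n1, n2}
  B2 = {m3, m6, n5}
  B3 = {m4, m5, n3, n4}
  B4 = {n0}
m0 ∈ B0, n0 ∈ B4 → different blocks

not bisimilar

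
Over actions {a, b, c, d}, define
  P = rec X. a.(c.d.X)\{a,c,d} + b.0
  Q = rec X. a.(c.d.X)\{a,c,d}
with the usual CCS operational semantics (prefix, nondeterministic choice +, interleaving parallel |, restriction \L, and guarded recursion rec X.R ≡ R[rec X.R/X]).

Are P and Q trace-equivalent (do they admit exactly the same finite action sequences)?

NO — witness ⟨b⟩

P's transition system — 3 states:
  u0 = rec X. a.(c.d.X)\{a,c,d} + b.0 has moves ··a··> u1, ··b··> u2
  u1 = (c.d.(rec X. a.(c.d.X)\{a,c,d} + b.0))\{a,c,d} has moves deadlocked
  u2 = 0 has moves deadlocked
Q's transition system — 2 states:
  v0 = rec X. a.(c.d.X)\{a,c,d} has moves ··a··> v1
  v1 = (c.d.(rec X. a.(c.d.X)\{a,c,d}))\{a,c,d} has moves deadlocked
Run σ = ⟨b⟩ on P: start {u0}
  step 1 (b): {u2}
  P completes σ.
Run σ = ⟨b⟩ on Q: start {v0}
  step 1 (b): ∅  — Q cannot continue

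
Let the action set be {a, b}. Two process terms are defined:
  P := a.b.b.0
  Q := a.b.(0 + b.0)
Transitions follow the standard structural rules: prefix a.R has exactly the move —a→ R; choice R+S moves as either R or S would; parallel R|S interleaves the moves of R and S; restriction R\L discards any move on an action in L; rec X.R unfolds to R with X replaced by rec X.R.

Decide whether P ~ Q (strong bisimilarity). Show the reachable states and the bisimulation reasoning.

P ~ Q

LTS(P): 4 reachable states
  p0 = a.b.b.0 has moves ··a··> p1
  p1 = b.b.0 has moves ··b··> p2
  p2 = b.0 has moves ··b··> p3
  p3 = 0 has moves deadlocked
LTS(Q): 4 reachable states
  q0 = a.b.(0 + b.0) has moves ··a··> q1
  q1 = b.(0 + b.0) has moves ··b··> q2
  q2 = 0 + b.0 has moves ··b··> q3
  q3 = 0 has moves deadlocked
Bisimilarity quotient blocks:
  B0 = {p0, q0}
  B1 = {p1, q1}
  B2 = {p2, q2}
  B3 = {p3, q3}
p0 ∈ B0, q0 ∈ B0 → same block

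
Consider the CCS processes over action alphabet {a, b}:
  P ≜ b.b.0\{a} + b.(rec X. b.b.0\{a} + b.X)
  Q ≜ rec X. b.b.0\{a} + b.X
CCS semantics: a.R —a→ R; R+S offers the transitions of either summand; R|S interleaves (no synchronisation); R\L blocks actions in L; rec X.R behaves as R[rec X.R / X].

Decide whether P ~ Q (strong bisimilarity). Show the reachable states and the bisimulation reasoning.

YES

LTS(P): 4 reachable states
  s0 = b.b.0\{a} + b.(rec X. b.b.0\{a} + b.X) has moves =b=> s1, =b=> s2
  s1 = b.0\{a} has moves =b=> s3
  s2 = rec X. b.b.0\{a} + b.X has moves =b=> s1, =b=> s2
  s3 = 0\{a} has moves stopped
LTS(Q): 3 reachable states
  t0 = rec X. b.b.0\{a} + b.X has moves =b=> t0, =b=> t1
  t1 = b.0\{a} has moves =b=> t2
  t2 = 0\{a} has moves stopped
Partition-refinement fixed point:
  B0 = {s0, s2, t0}
  B1 = {s1, t1}
  B2 = {s3, t2}
s0 ∈ B0, t0 ∈ B0 → same block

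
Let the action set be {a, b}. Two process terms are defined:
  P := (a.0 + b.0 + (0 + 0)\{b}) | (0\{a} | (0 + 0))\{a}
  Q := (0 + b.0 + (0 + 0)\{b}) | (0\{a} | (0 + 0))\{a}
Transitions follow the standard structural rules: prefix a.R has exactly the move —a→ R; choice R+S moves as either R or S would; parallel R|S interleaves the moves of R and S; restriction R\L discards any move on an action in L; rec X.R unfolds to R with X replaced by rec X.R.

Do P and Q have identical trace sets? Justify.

traces(P) ≠ traces(Q) — witness ⟨a⟩

Reachable graph of P (2 states):
  s0 = (a.0 + b.0 + (0 + 0)\{b}) | (0\{a} | (0 + 0))\{a} :: =a=> s1, =b=> s1
  s1 = 0 | (0\{a} | (0 + 0))\{a} :: stopped
Reachable graph of Q (2 states):
  t0 = (0 + b.0 + (0 + 0)\{b}) | (0\{a} | (0 + 0))\{a} :: =b=> t1
  t1 = 0 | (0\{a} | (0 + 0))\{a} :: stopped
Run σ = ⟨a⟩ on P: start {s0}
  [1] a ⇒ {s1}
  ✓ P
Run σ = ⟨a⟩ on Q: start {t0}
  [1] a ⇒ ∅ (Q stuck)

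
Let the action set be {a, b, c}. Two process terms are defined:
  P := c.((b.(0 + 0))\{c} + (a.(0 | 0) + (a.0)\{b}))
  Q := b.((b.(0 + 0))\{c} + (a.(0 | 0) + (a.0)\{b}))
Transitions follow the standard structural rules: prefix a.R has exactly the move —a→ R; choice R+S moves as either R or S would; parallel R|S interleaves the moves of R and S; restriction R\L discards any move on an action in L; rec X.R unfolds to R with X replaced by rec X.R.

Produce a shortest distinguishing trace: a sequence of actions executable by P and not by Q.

LTS(P): 5 reachable states
  s0 = c.((b.(0 + 0))\{c} + (a.(0 | 0) + (a.0)\{b})) :: ··c··> s1
  s1 = (b.(0 + 0))\{c} + (a.(0 | 0) + (a.0)\{b}) :: ··a··> s2, ··a··> s3, ··b··> s4
  s2 = 0 | 0 :: stopped
  s3 = 0\{b} :: stopped
  s4 = (0 + 0)\{c} :: stopped
LTS(Q): 5 reachable states
  t0 = b.((b.(0 + 0))\{c} + (a.(0 | 0) + (a.0)\{b})) :: ··b··> t1
  t1 = (b.(0 + 0))\{c} + (a.(0 | 0) + (a.0)\{b}) :: ··a··> t2, ··a··> t3, ··b··> t4
  t2 = 0 | 0 :: stopped
  t3 = 0\{b} :: stopped
  t4 = (0 + 0)\{c} :: stopped
Executing c from P (initial set {s0}):
  step 1 (c): {s1}
  — P admits the full trace.
Executing c from Q (initial set {t0}):
  step 1 (c): no successor for Q

c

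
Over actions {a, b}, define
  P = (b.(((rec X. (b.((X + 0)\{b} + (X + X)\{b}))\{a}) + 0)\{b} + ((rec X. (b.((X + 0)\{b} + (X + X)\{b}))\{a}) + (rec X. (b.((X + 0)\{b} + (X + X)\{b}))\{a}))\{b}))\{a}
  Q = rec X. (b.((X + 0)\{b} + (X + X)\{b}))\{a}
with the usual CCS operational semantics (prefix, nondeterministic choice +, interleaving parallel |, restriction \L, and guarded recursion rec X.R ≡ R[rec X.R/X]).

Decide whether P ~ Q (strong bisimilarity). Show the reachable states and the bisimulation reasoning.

P ~ Q

LTS(P): 2 reachable states
  p0 = (b.(((rec X. (b.((X + 0)\{b} + (X + X)\{b}))\{a}) + 0)\{b} + ((rec X. (b.((X + 0)\{b} + (X + X)\{b}))\{a}) + (rec X. (b.((X + 0)\{b} + (X + X)\{b}))\{a}))\{b}))\{a} → --b--▸ p1
  p1 = (((rec X. (b.((X + 0)\{b} + (X + X)\{b}))\{a}) + 0)\{b} + ((rec X. (b.((X + 0)\{b} + (X + X)\{b}))\{a}) + (rec X. (b.((X + 0)\{b} + (X + X)\{b}))\{a}))\{b})\{a} → stopped
LTS(Q): 2 reachable states
  q0 = rec X. (b.((X + 0)\{b} + (X + X)\{b}))\{a} → --b--▸ q1
  q1 = (((rec X. (b.((X + 0)\{b} + (X + X)\{b}))\{a}) + 0)\{b} + ((rec X. (b.((X + 0)\{b} + (X + X)\{b}))\{a}) + (rec X. (b.((X + 0)\{b} + (X + X)\{b}))\{a}))\{b})\{a} → stopped
Coarsest stable partition (strong bisimilarity classes):
  B0 = {p0, q0}
  B1 = {p1, q1}
p0 ∈ B0, q0 ∈ B0 → same block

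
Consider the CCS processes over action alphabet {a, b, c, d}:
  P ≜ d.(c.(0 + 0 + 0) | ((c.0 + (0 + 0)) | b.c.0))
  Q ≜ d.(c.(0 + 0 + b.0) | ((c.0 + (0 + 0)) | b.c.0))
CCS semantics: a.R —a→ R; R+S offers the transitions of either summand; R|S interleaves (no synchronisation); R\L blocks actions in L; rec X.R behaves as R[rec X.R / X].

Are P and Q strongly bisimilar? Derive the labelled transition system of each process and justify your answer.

Reachable graph of P (13 states):
  s0 = d.(c.(0 + 0 + 0) | ((c.0 + (0 + 0)) | b.c.0)) has moves ··d··> s1
  s1 = c.(0 + 0 + 0) | ((c.0 + (0 + 0)) | b.c.0) has moves ··b··> s2, ··c··> s3, ··c··> s4
  s2 = c.(0 + 0 + 0) | ((c.0 + (0 + 0)) | c.0) has moves ··c··> s5, ··c··> s6, ··c··> s7
  s3 = (0 + 0 + 0) | ((c.0 + (0 + 0)) | b.c.0) has moves ··b··> s5, ··c··> s8
  s4 = c.(0 + 0 + 0) | (0 | b.c.0) has moves ··b··> s7, ··c··> s8
  s5 = (0 + 0 + 0) | ((c.0 + (0 + 0)) | c.0) has moves ··c··> s10, ··c··> s9
  s6 = c.(0 + 0 + 0) | ((c.0 + (0 + 0)) | 0) has moves ··c··> s11, ··c··> s9
  s7 = c.(0 + 0 + 0) | (0 | c.0) has moves ··c··> s10, ··c··> s11
  s8 = (0 + 0 + 0) | (0 | b.c.0) has moves ··b··> s10
  s9 = (0 + 0 + 0) | ((c.0 + (0 + 0)) | 0) has moves ··c··> s12
  s10 = (0 + 0 + 0) | (0 | c.0) has moves ··c··> s12
  s11 = c.(0 + 0 + 0) | (0 | 0) has moves ··c··> s12
  s12 = (0 + 0 + 0) | (0 | 0) has moves stopped
Reachable graph of Q (19 states):
  t0 = d.(c.(0 + 0 + b.0) | ((c.0 + (0 + 0)) | b.c.0)) has moves ··d··> t1
  t1 = c.(0 + 0 + b.0) | ((c.0 + (0 + 0)) | b.c.0) has moves ··b··> t2, ··c··> t3, ··c··> t4
  t2 = c.(0 + 0 + b.0) | ((c.0 + (0 + 0)) | c.0) has moves ··c··> t5, ··c··> t6, ··c··> t7
  t3 = (0 + 0 + b.0) | ((c.0 + (0 + 0)) | b.c.0) has moves ··b··> t5, ··b··> t8, ··c··> t9
  t4 = c.(0 + 0 + b.0) | (0 | b.c.0) has moves ··b··> t7, ··c··> t9
  t5 = (0 + 0 + b.0) | ((c.0 + (0 + 0)) | c.0) has moves ··b··> t10, ··c··> t11, ··c··> t12
  t6 = c.(0 + 0 + b.0) | ((c.0 + (0 + 0)) | 0) has moves ··c··> t11, ··c··> t13
  t7 = c.(0 + 0 + b.0) | (0 | c.0) has moves ··c··> t12, ··c··> t13
  t8 = 0 | ((c.0 + (0 + 0)) | b.c.0) has moves ··b··> t10, ··c··> t14
  t9 = (0 + 0 + b.0) | (0 | b.c.0) has moves ··b··> t12, ··b··> t14
  t10 = 0 | ((c.0 + (0 + 0)) | c.0) has moves ··c··> t15, ··c··> t16
  t11 = (0 + 0 + b.0) | ((c.0 + (0 + 0)) | 0) has moves ··b··> t15, ··c··> t17
  t12 = (0 + 0 + b.0) | (0 | c.0) has moves ··b··> t16, ··c··> t17
  t13 = c.(0 + 0 + b.0) | (0 | 0) has moves ··c··> t17
  t14 = 0 | (0 | b.c.0) has moves ··b··> t16
  t15 = 0 | ((c.0 + (0 + 0)) | 0) has moves ··c··> t18
  t16 = 0 | (0 | c.0) has moves ··c··> t18
  t17 = (0 + 0 + b.0) | (0 | 0) has moves ··b··> t18
  t18 = 0 | (0 | 0) has moves stopped
Bisimilarity quotient blocks:
  B0 = {s0}
  B1 = {s1}
  B2 = {s3, s4, t8}
  B3 = {s8, t14}
  B4 = {s10, s11, s9, t15, t16}
  B5 = {s12, t18}
  B6 = {s5, s6, s7, t10}
  B7 = {s2}
  B8 = {t0}
  B9 = {t1}
  B10 = {t3}
  B11 = {t9}
  B12 = {t11, t12}
  B13 = {t17}
  B14 = {t5}
  B15 = {t2}
  B16 = {t6, t7}
  B17 = {t13}
  B18 = {t4}
s0 ∈ B0, t0 ∈ B8 → different blocks

P ≁ Q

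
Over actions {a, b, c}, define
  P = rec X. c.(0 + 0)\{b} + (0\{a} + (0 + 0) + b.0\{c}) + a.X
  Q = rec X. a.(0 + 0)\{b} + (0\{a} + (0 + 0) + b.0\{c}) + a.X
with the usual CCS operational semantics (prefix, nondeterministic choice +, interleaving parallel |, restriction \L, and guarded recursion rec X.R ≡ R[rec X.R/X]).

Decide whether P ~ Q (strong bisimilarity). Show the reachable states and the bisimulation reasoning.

NO

Reachable graph of P (3 states):
  u0 = rec X. c.(0 + 0)\{b} + (0\{a} + (0 + 0) + b.0\{c}) + a.X :: =a=> u0, =b=> u1, =c=> u2
  u1 = 0\{c} :: ·
  u2 = (0 + 0)\{b} :: ·
Reachable graph of Q (3 states):
  v0 = rec X. a.(0 + 0)\{b} + (0\{a} + (0 + 0) + b.0\{c}) + a.X :: =a=> v0, =a=> v1, =b=> v2
  v1 = (0 + 0)\{b} :: ·
  v2 = 0\{c} :: ·
Partition-refinement fixed point:
  B0 = {u0}
  B1 = {u1, u2, v1, v2}
  B2 = {v0}
u0 ∈ B0, v0 ∈ B2 → different blocks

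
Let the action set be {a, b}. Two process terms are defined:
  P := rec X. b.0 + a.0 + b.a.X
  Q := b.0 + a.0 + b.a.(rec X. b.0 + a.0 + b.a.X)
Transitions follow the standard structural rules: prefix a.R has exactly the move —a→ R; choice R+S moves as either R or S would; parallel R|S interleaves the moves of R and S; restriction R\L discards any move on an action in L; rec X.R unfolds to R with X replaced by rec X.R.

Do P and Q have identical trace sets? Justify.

traces(P) = traces(Q)

Reachable graph of P (3 states):
  s0 = rec X. b.0 + a.0 + b.a.X :: ··a··> s1, ··b··> s1, ··b··> s2
  s1 = 0 :: deadlocked
  s2 = a.(rec X. b.0 + a.0 + b.a.X) :: ··a··> s0
Reachable graph of Q (4 states):
  t0 = b.0 + a.0 + b.a.(rec X. b.0 + a.0 + b.a.X) :: ··a··> t1, ··b··> t1, ··b··> t2
  t1 = 0 :: deadlocked
  t2 = a.(rec X. b.0 + a.0 + b.a.X) :: ··a··> t3
  t3 = rec X. b.0 + a.0 + b.a.X :: ··a··> t1, ··b··> t1, ··b··> t2
Coarsest stable partition (strong bisimilarity classes):
  B0 = {s0, t0, t3}
  B1 = {s1, t1}
  B2 = {s2, t2}
s0 ∈ B0, t0 ∈ B0 → same block
Bisimilar ⇒ trace-equivalent.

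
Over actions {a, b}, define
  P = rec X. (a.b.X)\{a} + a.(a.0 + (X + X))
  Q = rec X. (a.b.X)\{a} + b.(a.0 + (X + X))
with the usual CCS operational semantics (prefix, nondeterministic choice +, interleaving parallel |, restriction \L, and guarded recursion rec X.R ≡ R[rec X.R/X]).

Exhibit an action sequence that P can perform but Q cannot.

a

P's transition system — 3 states:
  u0 = rec X. (a.b.X)\{a} + a.(a.0 + (X + X)) ⊢ —a→ u1
  u1 = a.0 + ((rec X. (a.b.X)\{a} + a.(a.0 + (X + X))) + (rec X. (a.b.X)\{a} + a.(a.0 + (X + X)))) ⊢ —a→ u1, —a→ u2
  u2 = 0 ⊢ ∅
Q's transition system — 3 states:
  v0 = rec X. (a.b.X)\{a} + b.(a.0 + (X + X)) ⊢ —b→ v1
  v1 = a.0 + ((rec X. (a.b.X)\{a} + b.(a.0 + (X + X))) + (rec X. (a.b.X)\{a} + b.(a.0 + (X + X)))) ⊢ —a→ v2, —b→ v1
  v2 = 0 ⊢ ∅
Executing a from P (initial set {u0}):
  [1] a ⇒ {u1}
  ✓ P
Executing a from Q (initial set {v0}):
  [1] a ⇒ ∅  — Q cannot continue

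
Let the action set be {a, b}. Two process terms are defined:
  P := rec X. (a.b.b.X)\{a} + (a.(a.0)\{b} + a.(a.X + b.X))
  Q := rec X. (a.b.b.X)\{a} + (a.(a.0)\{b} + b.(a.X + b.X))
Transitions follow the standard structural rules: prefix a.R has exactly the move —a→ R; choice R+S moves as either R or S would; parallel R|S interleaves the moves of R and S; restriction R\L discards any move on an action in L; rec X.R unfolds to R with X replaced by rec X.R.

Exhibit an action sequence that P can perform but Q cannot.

ab

LTS(P): 4 reachable states
  s0 = rec X. (a.b.b.X)\{a} + (a.(a.0)\{b} + a.(a.X + b.X)) | —a→ s1, —a→ s2
  s1 = (a.0)\{b} | —a→ s3
  s2 = a.(rec X. (a.b.b.X)\{a} + (a.(a.0)\{b} + a.(a.X + b.X))) + b.(rec X. (a.b.b.X)\{a} + (a.(a.0)\{b} + a.(a.X + b.X))) | —a→ s0, —b→ s0
  s3 = 0\{b} | stopped
LTS(Q): 4 reachable states
  t0 = rec X. (a.b.b.X)\{a} + (a.(a.0)\{b} + b.(a.X + b.X)) | —a→ t1, —b→ t2
  t1 = (a.0)\{b} | —a→ t3
  t2 = a.(rec X. (a.b.b.X)\{a} + (a.(a.0)\{b} + b.(a.X + b.X))) + b.(rec X. (a.b.b.X)\{a} + (a.(a.0)\{b} + b.(a.X + b.X))) | —a→ t0, —b→ t0
  t3 = 0\{b} | stopped
Run σ = ⟨ab⟩ on P: start {s0}
  after a @ step 1: {s1, s2}
  after b @ step 2: {s0}
  P completes σ.
Run σ = ⟨ab⟩ on Q: start {t0}
  after a @ step 1: {t1}
  after b @ step 2: ∅ (Q stuck)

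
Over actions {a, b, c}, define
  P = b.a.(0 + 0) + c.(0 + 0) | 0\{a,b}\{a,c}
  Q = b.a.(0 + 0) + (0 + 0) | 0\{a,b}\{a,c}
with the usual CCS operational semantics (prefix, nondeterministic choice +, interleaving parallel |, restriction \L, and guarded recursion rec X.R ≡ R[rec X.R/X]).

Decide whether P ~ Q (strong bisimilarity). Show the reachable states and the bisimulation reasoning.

P ≁ Q

P's transition system — 4 states:
  s0 = b.a.(0 + 0) + c.(0 + 0) | 0\{a,b}\{a,c} ⊢ --b--▸ s1, --c--▸ s2
  s1 = a.(0 + 0) ⊢ --a--▸ s3
  s2 = (0 + 0) | 0\{a,b}\{a,c} ⊢ stopped
  s3 = 0 + 0 ⊢ stopped
Q's transition system — 3 states:
  t0 = b.a.(0 + 0) + (0 + 0) | 0\{a,b}\{a,c} ⊢ --b--▸ t1
  t1 = a.(0 + 0) ⊢ --a--▸ t2
  t2 = 0 + 0 ⊢ stopped
Partition-refinement fixed point:
  B0 = {s0}
  B1 = {s2, s3, t2}
  B2 = {s1, t1}
  B3 = {t0}
s0 ∈ B0, t0 ∈ B3 → different blocks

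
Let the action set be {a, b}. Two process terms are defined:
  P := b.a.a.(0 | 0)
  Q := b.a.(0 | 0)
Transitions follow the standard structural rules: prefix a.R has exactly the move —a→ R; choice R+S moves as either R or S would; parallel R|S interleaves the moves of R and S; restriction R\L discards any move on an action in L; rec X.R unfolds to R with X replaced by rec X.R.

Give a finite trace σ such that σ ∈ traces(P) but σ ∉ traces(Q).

baa

P's transition system — 4 states:
  p0 = b.a.a.(0 | 0) | --b--▸ p1
  p1 = a.a.(0 | 0) | --a--▸ p2
  p2 = a.(0 | 0) | --a--▸ p3
  p3 = 0 | 0 | deadlocked
Q's transition system — 3 states:
  q0 = b.a.(0 | 0) | --b--▸ q1
  q1 = a.(0 | 0) | --a--▸ q2
  q2 = 0 | 0 | deadlocked
Trace ⟨baa⟩ through P, begin at {p0}:
  [1] b ⇒ {p1}
  [2] a ⇒ {p2}
  [3] a ⇒ {p3}
  ✓ P
Trace ⟨baa⟩ through Q, begin at {q0}:
  [1] b ⇒ {q1}
  [2] a ⇒ {q2}
  [3] a ⇒ ∅  — Q cannot continue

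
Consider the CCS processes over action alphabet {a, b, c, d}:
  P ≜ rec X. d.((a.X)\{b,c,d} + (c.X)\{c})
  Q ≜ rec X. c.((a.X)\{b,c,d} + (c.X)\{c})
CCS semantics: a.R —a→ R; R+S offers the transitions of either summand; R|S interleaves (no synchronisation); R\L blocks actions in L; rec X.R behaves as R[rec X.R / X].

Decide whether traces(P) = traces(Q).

P's transition system — 3 states:
  u0 = rec X. d.((a.X)\{b,c,d} + (c.X)\{c}) | =d=> u1
  u1 = (a.(rec X. d.((a.X)\{b,c,d} + (c.X)\{c})))\{b,c,d} + (c.(rec X. d.((a.X)\{b,c,d} + (c.X)\{c})))\{c} | =a=> u2
  u2 = (rec X. d.((a.X)\{b,c,d} + (c.X)\{c}))\{b,c,d} | ·
Q's transition system — 3 states:
  v0 = rec X. c.((a.X)\{b,c,d} + (c.X)\{c}) | =c=> v1
  v1 = (a.(rec X. c.((a.X)\{b,c,d} + (c.X)\{c})))\{b,c,d} + (c.(rec X. c.((a.X)\{b,c,d} + (c.X)\{c})))\{c} | =a=> v2
  v2 = (rec X. c.((a.X)\{b,c,d} + (c.X)\{c}))\{b,c,d} | ·
Run σ = ⟨d⟩ on P: start {u0}
  [1] d ⇒ {u1}
  — P admits the full trace.
Run σ = ⟨d⟩ on Q: start {v0}
  [1] d ⇒ no successor for Q

traces(P) ≠ traces(Q) — witness ⟨d⟩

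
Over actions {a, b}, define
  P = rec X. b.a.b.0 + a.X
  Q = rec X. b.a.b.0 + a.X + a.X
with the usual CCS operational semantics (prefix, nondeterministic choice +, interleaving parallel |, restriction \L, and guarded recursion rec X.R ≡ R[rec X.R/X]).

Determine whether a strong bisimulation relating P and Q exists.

bisimilar

P's transition system — 4 states:
  m0 = rec X. b.a.b.0 + a.X → -a-> m0, -b-> m1
  m1 = a.b.0 → -a-> m2
  m2 = b.0 → -b-> m3
  m3 = 0 → ·
Q's transition system — 4 states:
  n0 = rec X. b.a.b.0 + a.X + a.X → -a-> n0, -b-> n1
  n1 = a.b.0 → -a-> n2
  n2 = b.0 → -b-> n3
  n3 = 0 → ·
Partition-refinement fixed point:
  B0 = {m0, n0}
  B1 = {m1, n1}
  B2 = {m2, n2}
  B3 = {m3, n3}
m0 ∈ B0, n0 ∈ B0 → same block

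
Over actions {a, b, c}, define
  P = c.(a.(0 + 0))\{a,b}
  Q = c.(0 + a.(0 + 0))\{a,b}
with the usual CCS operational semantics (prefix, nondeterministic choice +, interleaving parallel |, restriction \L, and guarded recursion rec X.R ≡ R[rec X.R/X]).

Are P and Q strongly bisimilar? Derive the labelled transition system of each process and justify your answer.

P ~ Q

LTS(P): 2 reachable states
  p0 = c.(a.(0 + 0))\{a,b} → --c--▸ p1
  p1 = (a.(0 + 0))\{a,b} → stopped
LTS(Q): 2 reachable states
  q0 = c.(0 + a.(0 + 0))\{a,b} → --c--▸ q1
  q1 = (0 + a.(0 + 0))\{a,b} → stopped
Bisimilarity quotient blocks:
  B0 = {p0, q0}
  B1 = {p1, q1}
p0 ∈ B0, q0 ∈ B0 → same block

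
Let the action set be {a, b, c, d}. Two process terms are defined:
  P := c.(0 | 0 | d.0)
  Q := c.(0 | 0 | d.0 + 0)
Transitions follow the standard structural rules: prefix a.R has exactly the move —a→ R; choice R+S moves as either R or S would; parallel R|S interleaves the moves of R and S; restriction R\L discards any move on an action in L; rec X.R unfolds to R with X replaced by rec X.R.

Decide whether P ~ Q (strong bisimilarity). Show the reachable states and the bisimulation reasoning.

YES

LTS(P): 3 reachable states
  m0 = c.(0 | 0 | d.0) → —c→ m1
  m1 = 0 | 0 | d.0 → —d→ m2
  m2 = 0 | 0 | 0 → stopped
LTS(Q): 3 reachable states
  n0 = c.(0 | 0 | d.0 + 0) → —c→ n1
  n1 = 0 | 0 | d.0 + 0 → —d→ n2
  n2 = 0 | 0 | 0 → stopped
Partition-refinement fixed point:
  B0 = {m0, n0}
  B1 = {m1, n1}
  B2 = {m2, n2}
m0 ∈ B0, n0 ∈ B0 → same block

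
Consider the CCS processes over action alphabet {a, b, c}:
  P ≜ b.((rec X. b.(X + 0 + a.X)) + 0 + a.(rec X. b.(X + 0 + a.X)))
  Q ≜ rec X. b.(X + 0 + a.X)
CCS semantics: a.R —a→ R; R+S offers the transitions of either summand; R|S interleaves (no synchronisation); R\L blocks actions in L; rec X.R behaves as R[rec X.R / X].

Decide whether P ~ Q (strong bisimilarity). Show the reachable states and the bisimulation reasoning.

LTS(P): 3 reachable states
  p0 = b.((rec X. b.(X + 0 + a.X)) + 0 + a.(rec X. b.(X + 0 + a.X))) has moves --b--▸ p1
  p1 = (rec X. b.(X + 0 + a.X)) + 0 + a.(rec X. b.(X + 0 + a.X)) has moves --a--▸ p2, --b--▸ p1
  p2 = rec X. b.(X + 0 + a.X) has moves --b--▸ p1
LTS(Q): 2 reachable states
  q0 = rec X. b.(X + 0 + a.X) has moves --b--▸ q1
  q1 = (rec X. b.(X + 0 + a.X)) + 0 + a.(rec X. b.(X + 0 + a.X)) has moves --a--▸ q0, --b--▸ q1
Coarsest stable partition (strong bisimilarity classes):
  B0 = {p0, p2, q0}
  B1 = {p1, q1}
p0 ∈ B0, q0 ∈ B0 → same block

P ~ Q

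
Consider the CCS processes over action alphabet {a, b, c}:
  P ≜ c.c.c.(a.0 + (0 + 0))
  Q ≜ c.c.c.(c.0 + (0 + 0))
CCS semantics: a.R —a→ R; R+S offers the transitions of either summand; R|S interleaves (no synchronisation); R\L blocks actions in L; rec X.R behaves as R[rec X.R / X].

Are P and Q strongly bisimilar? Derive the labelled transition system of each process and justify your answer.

not bisimilar

LTS(P): 5 reachable states
  p0 = c.c.c.(a.0 + (0 + 0)) → -c-> p1
  p1 = c.c.(a.0 + (0 + 0)) → -c-> p2
  p2 = c.(a.0 + (0 + 0)) → -c-> p3
  p3 = a.0 + (0 + 0) → -a-> p4
  p4 = 0 → ∅
LTS(Q): 5 reachable states
  q0 = c.c.c.(c.0 + (0 + 0)) → -c-> q1
  q1 = c.c.(c.0 + (0 + 0)) → -c-> q2
  q2 = c.(c.0 + (0 + 0)) → -c-> q3
  q3 = c.0 + (0 + 0) → -c-> q4
  q4 = 0 → ∅
Bisimilarity quotient blocks:
  B0 = {p0}
  B1 = {p1}
  B2 = {p2}
  B3 = {p3}
  B4 = {p4, q4}
  B5 = {q0}
  B6 = {q1}
  B7 = {q2}
  B8 = {q3}
p0 ∈ B0, q0 ∈ B5 → different blocks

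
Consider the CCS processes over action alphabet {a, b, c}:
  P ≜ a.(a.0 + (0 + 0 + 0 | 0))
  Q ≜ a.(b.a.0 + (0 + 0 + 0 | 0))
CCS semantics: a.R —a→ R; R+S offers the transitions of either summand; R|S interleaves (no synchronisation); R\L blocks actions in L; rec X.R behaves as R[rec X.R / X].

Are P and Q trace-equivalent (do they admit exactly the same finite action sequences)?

Reachable graph of P (3 states):
  u0 = a.(a.0 + (0 + 0 + 0 | 0)) :: --a--▸ u1
  u1 = a.0 + (0 + 0 + 0 | 0) :: --a--▸ u2
  u2 = 0 :: stopped
Reachable graph of Q (4 states):
  v0 = a.(b.a.0 + (0 + 0 + 0 | 0)) :: --a--▸ v1
  v1 = b.a.0 + (0 + 0 + 0 | 0) :: --b--▸ v2
  v2 = a.0 :: --a--▸ v3
  v3 = 0 :: stopped
Executing aa from P (initial set {u0}):
  after a @ step 1: {u1}
  after a @ step 2: {u2}
  — P admits the full trace.
Executing aa from Q (initial set {v0}):
  after a @ step 1: {v1}
  after a @ step 2: ∅  — Q cannot continue

traces(P) ≠ traces(Q) — witness ⟨aa⟩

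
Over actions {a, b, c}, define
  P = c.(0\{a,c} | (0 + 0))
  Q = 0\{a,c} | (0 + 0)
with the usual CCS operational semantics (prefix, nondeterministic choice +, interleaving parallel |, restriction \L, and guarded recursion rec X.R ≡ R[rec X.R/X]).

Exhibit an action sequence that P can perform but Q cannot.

Reachable graph of P (2 states):
  m0 = c.(0\{a,c} | (0 + 0)) | ··c··> m1
  m1 = 0\{a,c} | (0 + 0) | ∅
Reachable graph of Q (1 states):
  n0 = 0\{a,c} | (0 + 0) | ∅
Trace ⟨c⟩ through P, begin at {m0}:
  step 1 (c): {m1}
  — P admits the full trace.
Trace ⟨c⟩ through Q, begin at {n0}:
  step 1 (c): ∅ (Q stuck)

c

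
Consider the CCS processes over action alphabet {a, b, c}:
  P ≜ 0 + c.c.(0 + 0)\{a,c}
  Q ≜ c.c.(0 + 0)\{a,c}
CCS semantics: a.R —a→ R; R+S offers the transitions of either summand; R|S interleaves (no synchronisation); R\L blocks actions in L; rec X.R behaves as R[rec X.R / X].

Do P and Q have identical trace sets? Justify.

LTS(P): 3 reachable states
  p0 = 0 + c.c.(0 + 0)\{a,c} | -c-> p1
  p1 = c.(0 + 0)\{a,c} | -c-> p2
  p2 = (0 + 0)\{a,c} | (no moves)
LTS(Q): 3 reachable states
  q0 = c.c.(0 + 0)\{a,c} | -c-> q1
  q1 = c.(0 + 0)\{a,c} | -c-> q2
  q2 = (0 + 0)\{a,c} | (no moves)
Coarsest stable partition (strong bisimilarity classes):
  B0 = {p0, q0}
  B1 = {p1, q1}
  B2 = {p2, q2}
p0 ∈ B0, q0 ∈ B0 → same block
Bisimilar ⇒ trace-equivalent.

trace-equivalent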